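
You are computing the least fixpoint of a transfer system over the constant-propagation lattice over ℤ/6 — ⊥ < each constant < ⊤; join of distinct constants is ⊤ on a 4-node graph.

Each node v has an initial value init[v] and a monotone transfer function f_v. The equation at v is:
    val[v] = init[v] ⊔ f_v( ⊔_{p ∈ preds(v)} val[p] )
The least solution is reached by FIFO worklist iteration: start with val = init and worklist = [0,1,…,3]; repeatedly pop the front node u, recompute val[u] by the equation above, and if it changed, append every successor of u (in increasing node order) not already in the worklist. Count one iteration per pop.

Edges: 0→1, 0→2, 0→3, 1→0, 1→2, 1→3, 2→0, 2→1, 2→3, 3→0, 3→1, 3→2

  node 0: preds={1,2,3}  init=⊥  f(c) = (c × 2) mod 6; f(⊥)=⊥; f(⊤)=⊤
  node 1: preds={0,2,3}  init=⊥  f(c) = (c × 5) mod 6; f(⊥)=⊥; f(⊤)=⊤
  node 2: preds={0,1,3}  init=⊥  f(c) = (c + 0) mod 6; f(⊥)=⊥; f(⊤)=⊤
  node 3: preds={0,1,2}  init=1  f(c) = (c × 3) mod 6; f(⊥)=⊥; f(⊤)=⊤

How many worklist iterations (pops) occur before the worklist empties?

8

Trace (8 dequeues):
  [1] u=0 | in 1 | out 2 | prev ⊥ | push {}
  [2] u=1 | in ⊤ | out ⊤ | prev ⊥ | push {0}
  [3] u=2 | in ⊤ | out ⊤ | prev ⊥ | push {1}
  [4] u=3 | in ⊤ | out ⊤ | prev 1 | push {2}
  [5] u=0 | in ⊤ | out ⊤ | prev 2 | push {3}
  [6] u=1 | in ⊤ | out ⊤ | ==
  [7] u=2 | in ⊤ | out ⊤ | ==
  [8] u=3 | in ⊤ | out ⊤ | ==

Converged values:
  [0] ⊤
  [1] ⊤
  [2] ⊤
  [3] ⊤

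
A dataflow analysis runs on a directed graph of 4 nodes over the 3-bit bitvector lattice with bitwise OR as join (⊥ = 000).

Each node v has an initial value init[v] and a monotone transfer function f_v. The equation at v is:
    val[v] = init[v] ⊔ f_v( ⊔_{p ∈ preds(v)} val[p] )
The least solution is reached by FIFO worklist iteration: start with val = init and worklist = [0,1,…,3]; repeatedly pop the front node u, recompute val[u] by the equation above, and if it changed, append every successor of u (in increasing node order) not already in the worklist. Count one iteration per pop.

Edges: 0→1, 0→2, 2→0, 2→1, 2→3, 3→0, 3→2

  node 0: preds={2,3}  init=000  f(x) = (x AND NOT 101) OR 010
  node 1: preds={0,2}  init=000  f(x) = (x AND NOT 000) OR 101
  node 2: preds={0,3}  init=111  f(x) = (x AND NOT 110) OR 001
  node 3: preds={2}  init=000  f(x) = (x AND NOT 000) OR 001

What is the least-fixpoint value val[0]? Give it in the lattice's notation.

Trace (6 dequeues):
  [1] u=0 | in 111 | out 010 | prev 000 | push {}
  [2] u=1 | in 111 | out 111 | prev 000 | push {}
  [3] u=2 | in 010 | out 111 | ==
  [4] u=3 | in 111 | out 111 | prev 000 | push {0,2}
  [5] u=0 | in 111 | out 010 | ==
  [6] u=2 | in 111 | out 111 | ==

Converged values:
  [0] 010
  [1] 111
  [2] 111
  [3] 111

010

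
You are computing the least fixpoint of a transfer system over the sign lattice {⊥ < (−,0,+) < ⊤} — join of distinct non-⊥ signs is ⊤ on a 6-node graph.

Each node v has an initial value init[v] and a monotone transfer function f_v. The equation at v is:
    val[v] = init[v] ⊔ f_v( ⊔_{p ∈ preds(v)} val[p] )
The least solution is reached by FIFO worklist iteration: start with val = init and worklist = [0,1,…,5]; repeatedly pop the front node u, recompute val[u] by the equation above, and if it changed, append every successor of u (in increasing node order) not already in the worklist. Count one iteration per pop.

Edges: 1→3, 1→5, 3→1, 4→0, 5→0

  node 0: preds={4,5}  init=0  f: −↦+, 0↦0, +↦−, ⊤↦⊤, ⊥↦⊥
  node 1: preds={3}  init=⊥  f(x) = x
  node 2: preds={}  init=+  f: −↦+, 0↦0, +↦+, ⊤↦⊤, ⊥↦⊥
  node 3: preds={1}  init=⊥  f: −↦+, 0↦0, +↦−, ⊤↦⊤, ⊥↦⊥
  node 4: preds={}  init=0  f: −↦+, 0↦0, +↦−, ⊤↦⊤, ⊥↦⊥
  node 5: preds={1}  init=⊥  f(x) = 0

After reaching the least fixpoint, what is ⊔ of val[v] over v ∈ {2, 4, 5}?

Trace (7 dequeues):
  [1] u=0 | in 0 | out 0 | ==
  [2] u=1 | in ⊥ | out ⊥ | ==
  [3] u=2 | in ⊥ | out + | ==
  [4] u=3 | in ⊥ | out ⊥ | ==
  [5] u=4 | in ⊥ | out 0 | ==
  [6] u=5 | in ⊥ | out 0 | prev ⊥ | push {0}
  [7] u=0 | in 0 | out 0 | ==

Converged values:
  [0] 0
  [1] ⊥
  [2] +
  [3] ⊥
  [4] 0
  [5] 0

⊤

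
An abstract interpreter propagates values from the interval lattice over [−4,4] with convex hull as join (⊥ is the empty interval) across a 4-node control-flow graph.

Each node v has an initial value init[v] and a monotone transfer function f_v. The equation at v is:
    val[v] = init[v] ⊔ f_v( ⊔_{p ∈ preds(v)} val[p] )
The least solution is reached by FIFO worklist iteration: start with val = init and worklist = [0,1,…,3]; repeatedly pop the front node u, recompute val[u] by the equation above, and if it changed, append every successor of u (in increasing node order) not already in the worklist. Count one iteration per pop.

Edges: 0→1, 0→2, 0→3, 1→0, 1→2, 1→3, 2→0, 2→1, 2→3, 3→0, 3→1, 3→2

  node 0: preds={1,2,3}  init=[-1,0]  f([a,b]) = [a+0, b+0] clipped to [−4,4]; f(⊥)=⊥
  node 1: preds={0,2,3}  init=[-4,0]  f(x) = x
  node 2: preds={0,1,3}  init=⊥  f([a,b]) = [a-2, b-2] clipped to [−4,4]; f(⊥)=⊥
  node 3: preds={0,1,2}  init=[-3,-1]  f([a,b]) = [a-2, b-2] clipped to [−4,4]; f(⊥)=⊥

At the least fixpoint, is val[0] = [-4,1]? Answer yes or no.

no

Worklist (7 pops):
  #1 pop 0: in=[-4,0] → [-4,0] (was [-1,0]); enqueue []
  #2 pop 1: in=[-4,0] → [-4,0] (no change)
  #3 pop 2: in=[-4,0] → [-4,-2] (was ⊥); enqueue [0,1]
  #4 pop 3: in=[-4,0] → [-4,-1] (was [-3,-1]); enqueue [2]
  #5 pop 0: in=[-4,0] → [-4,0] (no change)
  #6 pop 1: in=[-4,0] → [-4,0] (no change)
  #7 pop 2: in=[-4,0] → [-4,-2] (no change)

Fixpoint:
  val[0] = [-4,0]
  val[1] = [-4,0]
  val[2] = [-4,-2]
  val[3] = [-4,-1]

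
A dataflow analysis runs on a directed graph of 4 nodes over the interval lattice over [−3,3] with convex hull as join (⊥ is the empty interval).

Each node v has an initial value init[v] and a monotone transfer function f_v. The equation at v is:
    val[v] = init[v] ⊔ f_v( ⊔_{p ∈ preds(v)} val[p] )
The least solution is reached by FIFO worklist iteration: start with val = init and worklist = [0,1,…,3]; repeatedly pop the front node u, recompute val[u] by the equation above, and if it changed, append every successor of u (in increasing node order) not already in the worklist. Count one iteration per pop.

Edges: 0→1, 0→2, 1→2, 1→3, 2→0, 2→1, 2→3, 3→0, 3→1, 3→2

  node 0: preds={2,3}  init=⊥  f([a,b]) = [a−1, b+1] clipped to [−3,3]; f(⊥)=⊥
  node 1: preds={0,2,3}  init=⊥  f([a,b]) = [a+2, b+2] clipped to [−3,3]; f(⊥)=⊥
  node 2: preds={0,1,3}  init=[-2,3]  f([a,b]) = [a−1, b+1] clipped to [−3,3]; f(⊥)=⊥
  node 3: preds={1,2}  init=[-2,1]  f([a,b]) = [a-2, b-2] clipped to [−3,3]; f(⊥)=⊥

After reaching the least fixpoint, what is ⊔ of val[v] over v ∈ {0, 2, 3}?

Trace (7 dequeues):
  [1] u=0 | in [-2,3] | out [-3,3] | prev ⊥ | push {}
  [2] u=1 | in [-3,3] | out [-1,3] | prev ⊥ | push {}
  [3] u=2 | in [-3,3] | out [-3,3] | prev [-2,3] | push {0,1}
  [4] u=3 | in [-3,3] | out [-3,1] | prev [-2,1] | push {2}
  [5] u=0 | in [-3,3] | out [-3,3] | ==
  [6] u=1 | in [-3,3] | out [-1,3] | ==
  [7] u=2 | in [-3,3] | out [-3,3] | ==

Converged values:
  [0] [-3,3]
  [1] [-1,3]
  [2] [-3,3]
  [3] [-3,1]

[-3,3]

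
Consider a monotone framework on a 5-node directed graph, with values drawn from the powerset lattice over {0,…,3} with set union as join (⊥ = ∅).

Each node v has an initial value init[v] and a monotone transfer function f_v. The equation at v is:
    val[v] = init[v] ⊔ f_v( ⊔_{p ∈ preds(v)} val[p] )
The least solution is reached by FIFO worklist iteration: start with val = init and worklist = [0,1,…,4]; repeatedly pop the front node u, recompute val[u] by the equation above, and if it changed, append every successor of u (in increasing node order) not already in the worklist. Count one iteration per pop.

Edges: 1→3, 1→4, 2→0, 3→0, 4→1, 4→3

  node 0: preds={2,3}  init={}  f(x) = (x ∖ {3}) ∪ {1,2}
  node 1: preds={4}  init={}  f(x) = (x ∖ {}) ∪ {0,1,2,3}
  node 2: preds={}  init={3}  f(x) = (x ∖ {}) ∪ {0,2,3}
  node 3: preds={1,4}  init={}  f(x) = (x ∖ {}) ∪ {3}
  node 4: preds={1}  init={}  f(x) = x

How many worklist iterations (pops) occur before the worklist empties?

8

Worklist (8 pops):
  #1 pop 0: in={3} → {1,2} (was {}); enqueue []
  #2 pop 1: in={} → {0,1,2,3} (was {}); enqueue []
  #3 pop 2: in={} → {0,2,3} (was {3}); enqueue [0]
  #4 pop 3: in={0,1,2,3} → {0,1,2,3} (was {}); enqueue []
  #5 pop 4: in={0,1,2,3} → {0,1,2,3} (was {}); enqueue [1,3]
  #6 pop 0: in={0,1,2,3} → {0,1,2} (was {1,2}); enqueue []
  #7 pop 1: in={0,1,2,3} → {0,1,2,3} (no change)
  #8 pop 3: in={0,1,2,3} → {0,1,2,3} (no change)

Fixpoint:
  val[0] = {0,1,2}
  val[1] = {0,1,2,3}
  val[2] = {0,2,3}
  val[3] = {0,1,2,3}
  val[4] = {0,1,2,3}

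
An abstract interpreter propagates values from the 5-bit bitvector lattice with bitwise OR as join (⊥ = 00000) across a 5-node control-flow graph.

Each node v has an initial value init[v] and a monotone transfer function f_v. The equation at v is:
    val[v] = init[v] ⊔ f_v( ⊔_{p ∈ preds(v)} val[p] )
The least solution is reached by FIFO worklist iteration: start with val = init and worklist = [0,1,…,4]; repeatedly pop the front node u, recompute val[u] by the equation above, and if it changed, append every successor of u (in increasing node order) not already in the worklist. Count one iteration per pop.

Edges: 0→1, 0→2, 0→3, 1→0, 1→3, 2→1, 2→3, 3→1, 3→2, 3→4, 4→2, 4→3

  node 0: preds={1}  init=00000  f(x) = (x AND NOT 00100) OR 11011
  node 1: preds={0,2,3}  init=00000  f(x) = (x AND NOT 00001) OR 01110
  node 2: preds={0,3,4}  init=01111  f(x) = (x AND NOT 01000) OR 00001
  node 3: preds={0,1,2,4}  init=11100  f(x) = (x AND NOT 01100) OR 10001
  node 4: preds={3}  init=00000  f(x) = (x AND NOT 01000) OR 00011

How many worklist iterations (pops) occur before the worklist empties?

9

Iteration log — 9 steps:
  step 1. node 0  ⊔preds=00000  new=11011  old=00000  +wl: 
  step 2. node 1  ⊔preds=11111  new=11110  old=00000  +wl: 0
  step 3. node 2  ⊔preds=11111  new=11111  old=01111  +wl: 1
  step 4. node 3  ⊔preds=11111  new=11111  old=11100  +wl: 2
  step 5. node 4  ⊔preds=11111  new=10111  old=00000  +wl: 3
  step 6. node 0  ⊔preds=11110  new=11011  stable
  step 7. node 1  ⊔preds=11111  new=11110  stable
  step 8. node 2  ⊔preds=11111  new=11111  stable
  step 9. node 3  ⊔preds=11111  new=11111  stable

Least fixpoint reached:
  node 0: 11011
  node 1: 11110
  node 2: 11111
  node 3: 11111
  node 4: 10111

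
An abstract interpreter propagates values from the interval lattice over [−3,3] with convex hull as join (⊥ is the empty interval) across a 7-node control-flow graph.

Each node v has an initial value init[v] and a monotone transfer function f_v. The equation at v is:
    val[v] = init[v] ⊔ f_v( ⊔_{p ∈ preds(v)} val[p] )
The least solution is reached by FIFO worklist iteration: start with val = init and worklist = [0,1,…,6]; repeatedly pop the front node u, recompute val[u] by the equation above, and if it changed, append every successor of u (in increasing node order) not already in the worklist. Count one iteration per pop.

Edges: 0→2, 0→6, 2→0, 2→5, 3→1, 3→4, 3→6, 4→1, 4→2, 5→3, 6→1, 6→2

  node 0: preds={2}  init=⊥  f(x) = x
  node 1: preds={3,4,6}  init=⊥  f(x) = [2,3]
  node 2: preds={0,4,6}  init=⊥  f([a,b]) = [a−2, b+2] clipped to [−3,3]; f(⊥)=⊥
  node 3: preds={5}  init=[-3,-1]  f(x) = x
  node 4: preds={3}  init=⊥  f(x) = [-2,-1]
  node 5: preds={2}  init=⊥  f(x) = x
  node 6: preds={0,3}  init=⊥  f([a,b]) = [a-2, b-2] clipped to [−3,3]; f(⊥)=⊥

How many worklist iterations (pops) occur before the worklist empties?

Iteration log — 25 steps:
  step 1. node 0  ⊔preds=⊥  new=⊥  stable
  step 2. node 1  ⊔preds=[-3,-1]  new=[2,3]  old=⊥  +wl: 
  step 3. node 2  ⊔preds=⊥  new=⊥  stable
  step 4. node 3  ⊔preds=⊥  new=[-3,-1]  stable
  step 5. node 4  ⊔preds=[-3,-1]  new=[-2,-1]  old=⊥  +wl: 1,2
  step 6. node 5  ⊔preds=⊥  new=⊥  stable
  step 7. node 6  ⊔preds=[-3,-1]  new=[-3,-3]  old=⊥  +wl: 
  step 8. node 1  ⊔preds=[-3,-1]  new=[2,3]  stable
  step 9. node 2  ⊔preds=[-3,-1]  new=[-3,1]  old=⊥  +wl: 0,5
  step 10. node 0  ⊔preds=[-3,1]  new=[-3,1]  old=⊥  +wl: 2,6
  step 11. node 5  ⊔preds=[-3,1]  new=[-3,1]  old=⊥  +wl: 3
  step 12. node 2  ⊔preds=[-3,1]  new=[-3,3]  old=[-3,1]  +wl: 0,5
  step 13. node 6  ⊔preds=[-3,1]  new=[-3,-1]  old=[-3,-3]  +wl: 1,2
  step 14. node 3  ⊔preds=[-3,1]  new=[-3,1]  old=[-3,-1]  +wl: 4,6
  step 15. node 0  ⊔preds=[-3,3]  new=[-3,3]  old=[-3,1]  +wl: 
  step 16. node 5  ⊔preds=[-3,3]  new=[-3,3]  old=[-3,1]  +wl: 3
  step 17. node 1  ⊔preds=[-3,1]  new=[2,3]  stable
  step 18. node 2  ⊔preds=[-3,3]  new=[-3,3]  stable
  step 19. node 4  ⊔preds=[-3,1]  new=[-2,-1]  stable
  step 20. node 6  ⊔preds=[-3,3]  new=[-3,1]  old=[-3,-1]  +wl: 1,2
  step 21. node 3  ⊔preds=[-3,3]  new=[-3,3]  old=[-3,1]  +wl: 4,6
  step 22. node 1  ⊔preds=[-3,3]  new=[2,3]  stable
  step 23. node 2  ⊔preds=[-3,3]  new=[-3,3]  stable
  step 24. node 4  ⊔preds=[-3,3]  new=[-2,-1]  stable
  step 25. node 6  ⊔preds=[-3,3]  new=[-3,1]  stable

Least fixpoint reached:
  node 0: [-3,3]
  node 1: [2,3]
  node 2: [-3,3]
  node 3: [-3,3]
  node 4: [-2,-1]
  node 5: [-3,3]
  node 6: [-3,1]

25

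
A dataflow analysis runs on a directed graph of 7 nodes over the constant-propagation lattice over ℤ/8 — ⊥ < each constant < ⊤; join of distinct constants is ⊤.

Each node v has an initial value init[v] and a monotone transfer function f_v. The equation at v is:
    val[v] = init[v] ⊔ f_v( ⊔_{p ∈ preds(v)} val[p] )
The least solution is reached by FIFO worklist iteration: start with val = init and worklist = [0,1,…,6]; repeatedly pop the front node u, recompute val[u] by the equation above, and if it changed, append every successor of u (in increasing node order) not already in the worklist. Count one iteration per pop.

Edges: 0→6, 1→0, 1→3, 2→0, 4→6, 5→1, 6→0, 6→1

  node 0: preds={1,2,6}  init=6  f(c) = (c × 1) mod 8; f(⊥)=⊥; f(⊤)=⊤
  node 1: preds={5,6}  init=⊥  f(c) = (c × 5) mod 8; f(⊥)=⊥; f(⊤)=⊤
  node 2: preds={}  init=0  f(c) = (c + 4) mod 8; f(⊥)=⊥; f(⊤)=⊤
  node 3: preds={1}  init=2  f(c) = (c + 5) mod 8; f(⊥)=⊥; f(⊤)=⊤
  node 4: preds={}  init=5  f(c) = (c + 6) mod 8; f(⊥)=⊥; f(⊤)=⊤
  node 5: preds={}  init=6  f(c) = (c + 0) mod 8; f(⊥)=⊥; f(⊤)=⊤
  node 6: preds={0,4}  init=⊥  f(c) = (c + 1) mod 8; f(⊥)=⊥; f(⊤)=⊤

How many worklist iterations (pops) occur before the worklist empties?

Trace (11 dequeues):
  [1] u=0 | in 0 | out ⊤ | prev 6 | push {}
  [2] u=1 | in 6 | out 6 | prev ⊥ | push {0}
  [3] u=2 | in ⊥ | out 0 | ==
  [4] u=3 | in 6 | out ⊤ | prev 2 | push {}
  [5] u=4 | in ⊥ | out 5 | ==
  [6] u=5 | in ⊥ | out 6 | ==
  [7] u=6 | in ⊤ | out ⊤ | prev ⊥ | push {1}
  [8] u=0 | in ⊤ | out ⊤ | ==
  [9] u=1 | in ⊤ | out ⊤ | prev 6 | push {0,3}
  [10] u=0 | in ⊤ | out ⊤ | ==
  [11] u=3 | in ⊤ | out ⊤ | ==

Converged values:
  [0] ⊤
  [1] ⊤
  [2] 0
  [3] ⊤
  [4] 5
  [5] 6
  [6] ⊤

11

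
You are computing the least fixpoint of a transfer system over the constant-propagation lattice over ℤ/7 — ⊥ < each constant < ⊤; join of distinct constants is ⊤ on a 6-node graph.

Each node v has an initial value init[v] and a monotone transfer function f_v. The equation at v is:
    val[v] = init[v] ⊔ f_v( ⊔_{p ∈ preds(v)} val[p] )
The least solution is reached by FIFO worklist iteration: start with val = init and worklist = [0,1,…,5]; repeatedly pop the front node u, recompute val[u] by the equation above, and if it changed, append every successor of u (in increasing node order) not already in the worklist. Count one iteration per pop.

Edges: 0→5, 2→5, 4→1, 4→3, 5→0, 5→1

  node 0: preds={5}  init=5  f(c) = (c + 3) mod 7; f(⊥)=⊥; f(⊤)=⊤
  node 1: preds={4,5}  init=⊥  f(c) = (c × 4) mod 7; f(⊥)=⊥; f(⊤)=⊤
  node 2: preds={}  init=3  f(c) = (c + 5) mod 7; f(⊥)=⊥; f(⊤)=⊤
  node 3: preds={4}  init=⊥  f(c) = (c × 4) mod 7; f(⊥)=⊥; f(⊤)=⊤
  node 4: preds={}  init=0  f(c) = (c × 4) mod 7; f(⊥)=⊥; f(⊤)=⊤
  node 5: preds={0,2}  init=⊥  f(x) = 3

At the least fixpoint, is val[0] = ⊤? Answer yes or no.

yes

Worklist (9 pops):
  #1 pop 0: in=⊥ → 5 (no change)
  #2 pop 1: in=0 → 0 (was ⊥); enqueue []
  #3 pop 2: in=⊥ → 3 (no change)
  #4 pop 3: in=0 → 0 (was ⊥); enqueue []
  #5 pop 4: in=⊥ → 0 (no change)
  #6 pop 5: in=⊤ → 3 (was ⊥); enqueue [0,1]
  #7 pop 0: in=3 → ⊤ (was 5); enqueue [5]
  #8 pop 1: in=⊤ → ⊤ (was 0); enqueue []
  #9 pop 5: in=⊤ → 3 (no change)

Fixpoint:
  val[0] = ⊤
  val[1] = ⊤
  val[2] = 3
  val[3] = 0
  val[4] = 0
  val[5] = 3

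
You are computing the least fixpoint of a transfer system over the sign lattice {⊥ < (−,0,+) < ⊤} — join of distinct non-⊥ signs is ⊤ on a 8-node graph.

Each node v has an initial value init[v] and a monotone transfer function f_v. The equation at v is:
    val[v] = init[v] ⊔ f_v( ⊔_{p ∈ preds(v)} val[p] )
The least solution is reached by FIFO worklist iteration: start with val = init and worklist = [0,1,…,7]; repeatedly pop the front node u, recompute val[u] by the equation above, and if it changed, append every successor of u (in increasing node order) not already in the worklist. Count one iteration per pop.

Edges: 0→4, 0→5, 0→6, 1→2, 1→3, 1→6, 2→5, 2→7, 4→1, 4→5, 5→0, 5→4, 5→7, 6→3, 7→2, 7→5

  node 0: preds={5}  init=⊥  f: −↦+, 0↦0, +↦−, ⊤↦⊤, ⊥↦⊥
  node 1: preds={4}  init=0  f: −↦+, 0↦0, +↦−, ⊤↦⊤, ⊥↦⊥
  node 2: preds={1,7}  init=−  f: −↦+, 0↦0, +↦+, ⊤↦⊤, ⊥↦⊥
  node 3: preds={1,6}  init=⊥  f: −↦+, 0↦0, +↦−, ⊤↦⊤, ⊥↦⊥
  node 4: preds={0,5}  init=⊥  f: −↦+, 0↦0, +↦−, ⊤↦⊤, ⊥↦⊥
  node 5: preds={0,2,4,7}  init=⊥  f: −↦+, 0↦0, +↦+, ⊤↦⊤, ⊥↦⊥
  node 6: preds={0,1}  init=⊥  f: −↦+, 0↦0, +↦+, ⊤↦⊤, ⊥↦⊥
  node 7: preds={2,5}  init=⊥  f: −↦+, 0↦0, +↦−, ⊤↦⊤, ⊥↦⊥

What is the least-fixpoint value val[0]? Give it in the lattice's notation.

⊤

Iteration log — 18 steps:
  step 1. node 0  ⊔preds=⊥  new=⊥  stable
  step 2. node 1  ⊔preds=⊥  new=0  stable
  step 3. node 2  ⊔preds=0  new=⊤  old=−  +wl: 
  step 4. node 3  ⊔preds=0  new=0  old=⊥  +wl: 
  step 5. node 4  ⊔preds=⊥  new=⊥  stable
  step 6. node 5  ⊔preds=⊤  new=⊤  old=⊥  +wl: 0,4
  step 7. node 6  ⊔preds=0  new=0  old=⊥  +wl: 3
  step 8. node 7  ⊔preds=⊤  new=⊤  old=⊥  +wl: 2,5
  step 9. node 0  ⊔preds=⊤  new=⊤  old=⊥  +wl: 6
  step 10. node 4  ⊔preds=⊤  new=⊤  old=⊥  +wl: 1
  step 11. node 3  ⊔preds=0  new=0  stable
  step 12. node 2  ⊔preds=⊤  new=⊤  stable
  step 13. node 5  ⊔preds=⊤  new=⊤  stable
  step 14. node 6  ⊔preds=⊤  new=⊤  old=0  +wl: 3
  step 15. node 1  ⊔preds=⊤  new=⊤  old=0  +wl: 2,6
  step 16. node 3  ⊔preds=⊤  new=⊤  old=0  +wl: 
  step 17. node 2  ⊔preds=⊤  new=⊤  stable
  step 18. node 6  ⊔preds=⊤  new=⊤  stable

Least fixpoint reached:
  node 0: ⊤
  node 1: ⊤
  node 2: ⊤
  node 3: ⊤
  node 4: ⊤
  node 5: ⊤
  node 6: ⊤
  node 7: ⊤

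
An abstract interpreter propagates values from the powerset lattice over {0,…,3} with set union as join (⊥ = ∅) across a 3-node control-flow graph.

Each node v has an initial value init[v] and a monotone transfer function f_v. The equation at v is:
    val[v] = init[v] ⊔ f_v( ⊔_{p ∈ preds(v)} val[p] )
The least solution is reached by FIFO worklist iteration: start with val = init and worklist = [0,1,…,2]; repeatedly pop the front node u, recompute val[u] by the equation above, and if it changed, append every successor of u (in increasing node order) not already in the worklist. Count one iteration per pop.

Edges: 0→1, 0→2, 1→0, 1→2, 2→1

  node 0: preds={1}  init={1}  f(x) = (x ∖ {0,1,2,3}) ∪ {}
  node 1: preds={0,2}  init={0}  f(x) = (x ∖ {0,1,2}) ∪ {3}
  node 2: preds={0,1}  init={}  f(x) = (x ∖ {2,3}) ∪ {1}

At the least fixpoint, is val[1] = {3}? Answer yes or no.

Trace (5 dequeues):
  [1] u=0 | in {0} | out {1} | ==
  [2] u=1 | in {1} | out {0,3} | prev {0} | push {0}
  [3] u=2 | in {0,1,3} | out {0,1} | prev {} | push {1}
  [4] u=0 | in {0,3} | out {1} | ==
  [5] u=1 | in {0,1} | out {0,3} | ==

Converged values:
  [0] {1}
  [1] {0,3}
  [2] {0,1}

no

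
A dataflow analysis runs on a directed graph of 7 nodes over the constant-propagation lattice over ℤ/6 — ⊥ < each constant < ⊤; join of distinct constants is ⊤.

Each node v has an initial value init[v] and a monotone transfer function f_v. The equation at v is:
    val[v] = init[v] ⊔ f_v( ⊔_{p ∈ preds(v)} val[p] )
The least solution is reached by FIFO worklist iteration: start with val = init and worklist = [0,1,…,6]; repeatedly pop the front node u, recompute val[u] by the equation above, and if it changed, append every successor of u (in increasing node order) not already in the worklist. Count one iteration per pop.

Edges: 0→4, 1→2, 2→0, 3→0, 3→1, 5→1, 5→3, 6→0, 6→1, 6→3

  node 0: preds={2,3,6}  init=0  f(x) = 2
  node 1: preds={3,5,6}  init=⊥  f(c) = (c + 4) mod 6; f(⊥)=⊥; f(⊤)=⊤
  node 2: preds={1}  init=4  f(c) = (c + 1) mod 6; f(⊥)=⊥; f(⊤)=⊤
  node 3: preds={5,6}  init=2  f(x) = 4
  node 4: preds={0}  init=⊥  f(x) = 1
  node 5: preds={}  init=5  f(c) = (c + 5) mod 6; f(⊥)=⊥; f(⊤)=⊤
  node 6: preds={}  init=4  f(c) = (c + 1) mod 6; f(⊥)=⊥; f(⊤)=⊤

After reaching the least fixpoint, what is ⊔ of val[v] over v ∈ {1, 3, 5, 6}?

⊤

Iteration log — 9 steps:
  step 1. node 0  ⊔preds=⊤  new=⊤  old=0  +wl: 
  step 2. node 1  ⊔preds=⊤  new=⊤  old=⊥  +wl: 
  step 3. node 2  ⊔preds=⊤  new=⊤  old=4  +wl: 0
  step 4. node 3  ⊔preds=⊤  new=⊤  old=2  +wl: 1
  step 5. node 4  ⊔preds=⊤  new=1  old=⊥  +wl: 
  step 6. node 5  ⊔preds=⊥  new=5  stable
  step 7. node 6  ⊔preds=⊥  new=4  stable
  step 8. node 0  ⊔preds=⊤  new=⊤  stable
  step 9. node 1  ⊔preds=⊤  new=⊤  stable

Least fixpoint reached:
  node 0: ⊤
  node 1: ⊤
  node 2: ⊤
  node 3: ⊤
  node 4: 1
  node 5: 5
  node 6: 4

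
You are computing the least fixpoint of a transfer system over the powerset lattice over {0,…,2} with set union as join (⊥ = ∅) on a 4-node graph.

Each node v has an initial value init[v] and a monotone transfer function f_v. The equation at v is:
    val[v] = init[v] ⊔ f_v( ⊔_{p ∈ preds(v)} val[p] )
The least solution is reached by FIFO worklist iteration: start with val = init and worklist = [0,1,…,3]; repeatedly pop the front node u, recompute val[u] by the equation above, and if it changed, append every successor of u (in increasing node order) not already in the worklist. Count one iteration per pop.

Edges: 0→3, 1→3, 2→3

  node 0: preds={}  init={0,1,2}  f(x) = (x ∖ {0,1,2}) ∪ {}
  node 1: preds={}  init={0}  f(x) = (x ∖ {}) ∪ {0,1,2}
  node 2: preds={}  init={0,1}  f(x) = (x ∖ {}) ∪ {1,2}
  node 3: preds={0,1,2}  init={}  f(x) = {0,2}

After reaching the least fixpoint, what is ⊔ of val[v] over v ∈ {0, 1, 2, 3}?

{0,1,2}

Worklist (4 pops):
  #1 pop 0: in={} → {0,1,2} (no change)
  #2 pop 1: in={} → {0,1,2} (was {0}); enqueue []
  #3 pop 2: in={} → {0,1,2} (was {0,1}); enqueue []
  #4 pop 3: in={0,1,2} → {0,2} (was {}); enqueue []

Fixpoint:
  val[0] = {0,1,2}
  val[1] = {0,1,2}
  val[2] = {0,1,2}
  val[3] = {0,2}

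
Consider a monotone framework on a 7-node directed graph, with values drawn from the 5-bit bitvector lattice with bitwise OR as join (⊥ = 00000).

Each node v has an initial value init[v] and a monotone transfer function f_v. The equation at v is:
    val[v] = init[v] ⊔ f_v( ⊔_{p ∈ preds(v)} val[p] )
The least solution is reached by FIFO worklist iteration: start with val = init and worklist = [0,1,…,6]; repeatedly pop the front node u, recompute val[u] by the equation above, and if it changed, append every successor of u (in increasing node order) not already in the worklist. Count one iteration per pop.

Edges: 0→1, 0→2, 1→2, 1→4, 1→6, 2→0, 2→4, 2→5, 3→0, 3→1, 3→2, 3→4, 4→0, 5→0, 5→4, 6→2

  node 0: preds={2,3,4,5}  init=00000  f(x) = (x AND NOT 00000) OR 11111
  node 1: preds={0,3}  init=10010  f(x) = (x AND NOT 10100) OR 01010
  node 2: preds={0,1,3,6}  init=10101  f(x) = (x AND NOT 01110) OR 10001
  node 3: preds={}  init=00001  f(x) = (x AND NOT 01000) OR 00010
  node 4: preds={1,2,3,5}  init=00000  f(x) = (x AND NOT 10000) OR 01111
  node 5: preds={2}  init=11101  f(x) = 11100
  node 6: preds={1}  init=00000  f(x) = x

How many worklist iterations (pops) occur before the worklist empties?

10

Worklist (10 pops):
  #1 pop 0: in=11101 → 11111 (was 00000); enqueue []
  #2 pop 1: in=11111 → 11011 (was 10010); enqueue []
  #3 pop 2: in=11111 → 10101 (no change)
  #4 pop 3: in=00000 → 00011 (was 00001); enqueue [0,1,2]
  #5 pop 4: in=11111 → 01111 (was 00000); enqueue []
  #6 pop 5: in=10101 → 11101 (no change)
  #7 pop 6: in=11011 → 11011 (was 00000); enqueue []
  #8 pop 0: in=11111 → 11111 (no change)
  #9 pop 1: in=11111 → 11011 (no change)
  #10 pop 2: in=11111 → 10101 (no change)

Fixpoint:
  val[0] = 11111
  val[1] = 11011
  val[2] = 10101
  val[3] = 00011
  val[4] = 01111
  val[5] = 11101
  val[6] = 11011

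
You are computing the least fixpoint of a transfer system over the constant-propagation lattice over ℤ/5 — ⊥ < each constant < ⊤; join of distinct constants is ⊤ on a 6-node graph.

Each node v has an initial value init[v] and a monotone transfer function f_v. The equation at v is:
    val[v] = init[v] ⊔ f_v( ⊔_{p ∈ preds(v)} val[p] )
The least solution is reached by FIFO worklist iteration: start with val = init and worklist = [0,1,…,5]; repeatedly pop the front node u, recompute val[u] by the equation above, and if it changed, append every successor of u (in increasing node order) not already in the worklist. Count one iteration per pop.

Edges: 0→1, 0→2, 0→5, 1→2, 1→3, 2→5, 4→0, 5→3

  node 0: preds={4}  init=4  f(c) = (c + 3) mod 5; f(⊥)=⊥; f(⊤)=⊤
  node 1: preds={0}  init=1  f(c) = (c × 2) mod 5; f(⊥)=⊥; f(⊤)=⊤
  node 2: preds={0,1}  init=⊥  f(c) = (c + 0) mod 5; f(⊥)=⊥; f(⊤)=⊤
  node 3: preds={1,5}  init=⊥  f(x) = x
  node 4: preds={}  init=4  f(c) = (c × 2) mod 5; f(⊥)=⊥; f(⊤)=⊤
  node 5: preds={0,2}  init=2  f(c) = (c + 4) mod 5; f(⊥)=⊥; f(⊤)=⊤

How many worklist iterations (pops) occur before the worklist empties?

7

Worklist (7 pops):
  #1 pop 0: in=4 → ⊤ (was 4); enqueue []
  #2 pop 1: in=⊤ → ⊤ (was 1); enqueue []
  #3 pop 2: in=⊤ → ⊤ (was ⊥); enqueue []
  #4 pop 3: in=⊤ → ⊤ (was ⊥); enqueue []
  #5 pop 4: in=⊥ → 4 (no change)
  #6 pop 5: in=⊤ → ⊤ (was 2); enqueue [3]
  #7 pop 3: in=⊤ → ⊤ (no change)

Fixpoint:
  val[0] = ⊤
  val[1] = ⊤
  val[2] = ⊤
  val[3] = ⊤
  val[4] = 4
  val[5] = ⊤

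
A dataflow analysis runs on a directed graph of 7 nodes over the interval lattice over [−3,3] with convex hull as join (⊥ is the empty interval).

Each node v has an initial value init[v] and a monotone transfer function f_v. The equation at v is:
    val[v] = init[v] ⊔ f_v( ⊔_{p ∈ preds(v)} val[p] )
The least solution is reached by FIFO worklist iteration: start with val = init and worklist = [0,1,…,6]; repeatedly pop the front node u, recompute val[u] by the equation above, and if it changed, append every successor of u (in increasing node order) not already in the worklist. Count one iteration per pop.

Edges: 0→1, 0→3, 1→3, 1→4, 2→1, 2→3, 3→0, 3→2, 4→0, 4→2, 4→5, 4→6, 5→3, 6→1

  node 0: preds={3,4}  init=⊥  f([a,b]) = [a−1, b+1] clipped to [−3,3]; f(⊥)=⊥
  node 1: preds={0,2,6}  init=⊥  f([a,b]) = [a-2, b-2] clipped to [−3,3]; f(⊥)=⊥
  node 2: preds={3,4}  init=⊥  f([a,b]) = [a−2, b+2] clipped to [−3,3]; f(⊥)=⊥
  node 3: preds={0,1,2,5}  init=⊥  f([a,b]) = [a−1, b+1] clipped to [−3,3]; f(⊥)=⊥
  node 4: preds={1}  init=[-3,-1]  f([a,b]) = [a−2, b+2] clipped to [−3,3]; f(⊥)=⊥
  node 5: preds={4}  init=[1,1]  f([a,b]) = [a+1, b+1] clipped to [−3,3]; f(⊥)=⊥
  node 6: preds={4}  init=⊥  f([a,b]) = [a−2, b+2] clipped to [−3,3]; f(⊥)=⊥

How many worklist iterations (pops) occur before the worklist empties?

Trace (24 dequeues):
  [1] u=0 | in [-3,-1] | out [-3,0] | prev ⊥ | push {}
  [2] u=1 | in [-3,0] | out [-3,-2] | prev ⊥ | push {}
  [3] u=2 | in [-3,-1] | out [-3,1] | prev ⊥ | push {1}
  [4] u=3 | in [-3,1] | out [-3,2] | prev ⊥ | push {0,2}
  [5] u=4 | in [-3,-2] | out [-3,0] | prev [-3,-1] | push {}
  [6] u=5 | in [-3,0] | out [-2,1] | prev [1,1] | push {3}
  [7] u=6 | in [-3,0] | out [-3,2] | prev ⊥ | push {}
  [8] u=1 | in [-3,2] | out [-3,0] | prev [-3,-2] | push {4}
  [9] u=0 | in [-3,2] | out [-3,3] | prev [-3,0] | push {1}
  [10] u=2 | in [-3,2] | out [-3,3] | prev [-3,1] | push {}
  [11] u=3 | in [-3,3] | out [-3,3] | prev [-3,2] | push {0,2}
  [12] u=4 | in [-3,0] | out [-3,2] | prev [-3,0] | push {5,6}
  [13] u=1 | in [-3,3] | out [-3,1] | prev [-3,0] | push {3,4}
  [14] u=0 | in [-3,3] | out [-3,3] | ==
  [15] u=2 | in [-3,3] | out [-3,3] | ==
  [16] u=5 | in [-3,2] | out [-2,3] | prev [-2,1] | push {}
  [17] u=6 | in [-3,2] | out [-3,3] | prev [-3,2] | push {1}
  [18] u=3 | in [-3,3] | out [-3,3] | ==
  [19] u=4 | in [-3,1] | out [-3,3] | prev [-3,2] | push {0,2,5,6}
  [20] u=1 | in [-3,3] | out [-3,1] | ==
  [21] u=0 | in [-3,3] | out [-3,3] | ==
  [22] u=2 | in [-3,3] | out [-3,3] | ==
  [23] u=5 | in [-3,3] | out [-2,3] | ==
  [24] u=6 | in [-3,3] | out [-3,3] | ==

Converged values:
  [0] [-3,3]
  [1] [-3,1]
  [2] [-3,3]
  [3] [-3,3]
  [4] [-3,3]
  [5] [-2,3]
  [6] [-3,3]

24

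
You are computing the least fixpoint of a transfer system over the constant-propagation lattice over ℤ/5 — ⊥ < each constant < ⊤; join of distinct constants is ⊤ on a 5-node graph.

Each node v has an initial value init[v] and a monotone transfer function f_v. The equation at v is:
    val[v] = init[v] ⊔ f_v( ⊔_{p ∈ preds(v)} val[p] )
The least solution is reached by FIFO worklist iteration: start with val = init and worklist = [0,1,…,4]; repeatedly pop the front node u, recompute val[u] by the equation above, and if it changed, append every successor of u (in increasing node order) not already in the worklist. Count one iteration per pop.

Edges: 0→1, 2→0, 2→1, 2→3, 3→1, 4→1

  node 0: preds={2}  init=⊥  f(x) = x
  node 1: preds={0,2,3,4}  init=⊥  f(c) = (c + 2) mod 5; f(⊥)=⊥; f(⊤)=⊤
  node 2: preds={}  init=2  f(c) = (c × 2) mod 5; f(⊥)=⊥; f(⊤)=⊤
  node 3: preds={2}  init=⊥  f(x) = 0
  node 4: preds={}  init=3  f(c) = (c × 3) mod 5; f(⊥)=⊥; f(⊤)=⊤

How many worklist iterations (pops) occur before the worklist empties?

Trace (6 dequeues):
  [1] u=0 | in 2 | out 2 | prev ⊥ | push {}
  [2] u=1 | in ⊤ | out ⊤ | prev ⊥ | push {}
  [3] u=2 | in ⊥ | out 2 | ==
  [4] u=3 | in 2 | out 0 | prev ⊥ | push {1}
  [5] u=4 | in ⊥ | out 3 | ==
  [6] u=1 | in ⊤ | out ⊤ | ==

Converged values:
  [0] 2
  [1] ⊤
  [2] 2
  [3] 0
  [4] 3

6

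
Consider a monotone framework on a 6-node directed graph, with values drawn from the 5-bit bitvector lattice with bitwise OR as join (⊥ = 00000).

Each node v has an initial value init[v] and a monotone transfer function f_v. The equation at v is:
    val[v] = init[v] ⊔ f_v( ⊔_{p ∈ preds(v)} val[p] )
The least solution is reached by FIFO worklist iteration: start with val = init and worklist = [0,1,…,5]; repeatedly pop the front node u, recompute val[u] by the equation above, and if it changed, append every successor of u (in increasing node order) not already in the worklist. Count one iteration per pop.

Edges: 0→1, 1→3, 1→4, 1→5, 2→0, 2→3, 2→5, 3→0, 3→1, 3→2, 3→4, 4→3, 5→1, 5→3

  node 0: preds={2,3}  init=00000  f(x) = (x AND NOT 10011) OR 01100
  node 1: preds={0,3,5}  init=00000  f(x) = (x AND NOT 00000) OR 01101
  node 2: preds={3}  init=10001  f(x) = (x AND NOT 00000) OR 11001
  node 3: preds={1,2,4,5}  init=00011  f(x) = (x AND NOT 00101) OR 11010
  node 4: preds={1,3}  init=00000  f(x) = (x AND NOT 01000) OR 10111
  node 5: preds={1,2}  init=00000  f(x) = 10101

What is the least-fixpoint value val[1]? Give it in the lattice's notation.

Worklist (12 pops):
  #1 pop 0: in=10011 → 01100 (was 00000); enqueue []
  #2 pop 1: in=01111 → 01111 (was 00000); enqueue []
  #3 pop 2: in=00011 → 11011 (was 10001); enqueue [0]
  #4 pop 3: in=11111 → 11011 (was 00011); enqueue [1,2]
  #5 pop 4: in=11111 → 10111 (was 00000); enqueue [3]
  #6 pop 5: in=11111 → 10101 (was 00000); enqueue []
  #7 pop 0: in=11011 → 01100 (no change)
  #8 pop 1: in=11111 → 11111 (was 01111); enqueue [4,5]
  #9 pop 2: in=11011 → 11011 (no change)
  #10 pop 3: in=11111 → 11011 (no change)
  #11 pop 4: in=11111 → 10111 (no change)
  #12 pop 5: in=11111 → 10101 (no change)

Fixpoint:
  val[0] = 01100
  val[1] = 11111
  val[2] = 11011
  val[3] = 11011
  val[4] = 10111
  val[5] = 10101

11111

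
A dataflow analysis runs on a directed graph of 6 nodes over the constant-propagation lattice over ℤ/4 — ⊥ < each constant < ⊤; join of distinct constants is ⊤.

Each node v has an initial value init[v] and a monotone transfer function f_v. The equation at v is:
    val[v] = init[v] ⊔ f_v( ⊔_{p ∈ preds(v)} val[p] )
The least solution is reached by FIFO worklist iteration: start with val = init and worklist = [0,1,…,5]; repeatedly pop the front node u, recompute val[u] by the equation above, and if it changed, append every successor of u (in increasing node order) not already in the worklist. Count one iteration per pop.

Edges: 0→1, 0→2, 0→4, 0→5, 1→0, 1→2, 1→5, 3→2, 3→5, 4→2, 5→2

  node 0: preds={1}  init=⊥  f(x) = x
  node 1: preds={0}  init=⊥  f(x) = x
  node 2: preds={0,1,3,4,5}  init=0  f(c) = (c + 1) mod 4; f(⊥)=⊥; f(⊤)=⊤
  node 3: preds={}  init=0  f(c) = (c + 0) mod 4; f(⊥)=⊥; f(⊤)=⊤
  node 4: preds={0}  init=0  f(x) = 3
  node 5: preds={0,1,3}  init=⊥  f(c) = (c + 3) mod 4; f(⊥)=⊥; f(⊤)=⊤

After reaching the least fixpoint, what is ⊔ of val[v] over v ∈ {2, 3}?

Trace (7 dequeues):
  [1] u=0 | in ⊥ | out ⊥ | ==
  [2] u=1 | in ⊥ | out ⊥ | ==
  [3] u=2 | in 0 | out ⊤ | prev 0 | push {}
  [4] u=3 | in ⊥ | out 0 | ==
  [5] u=4 | in ⊥ | out ⊤ | prev 0 | push {2}
  [6] u=5 | in 0 | out 3 | prev ⊥ | push {}
  [7] u=2 | in ⊤ | out ⊤ | ==

Converged values:
  [0] ⊥
  [1] ⊥
  [2] ⊤
  [3] 0
  [4] ⊤
  [5] 3

⊤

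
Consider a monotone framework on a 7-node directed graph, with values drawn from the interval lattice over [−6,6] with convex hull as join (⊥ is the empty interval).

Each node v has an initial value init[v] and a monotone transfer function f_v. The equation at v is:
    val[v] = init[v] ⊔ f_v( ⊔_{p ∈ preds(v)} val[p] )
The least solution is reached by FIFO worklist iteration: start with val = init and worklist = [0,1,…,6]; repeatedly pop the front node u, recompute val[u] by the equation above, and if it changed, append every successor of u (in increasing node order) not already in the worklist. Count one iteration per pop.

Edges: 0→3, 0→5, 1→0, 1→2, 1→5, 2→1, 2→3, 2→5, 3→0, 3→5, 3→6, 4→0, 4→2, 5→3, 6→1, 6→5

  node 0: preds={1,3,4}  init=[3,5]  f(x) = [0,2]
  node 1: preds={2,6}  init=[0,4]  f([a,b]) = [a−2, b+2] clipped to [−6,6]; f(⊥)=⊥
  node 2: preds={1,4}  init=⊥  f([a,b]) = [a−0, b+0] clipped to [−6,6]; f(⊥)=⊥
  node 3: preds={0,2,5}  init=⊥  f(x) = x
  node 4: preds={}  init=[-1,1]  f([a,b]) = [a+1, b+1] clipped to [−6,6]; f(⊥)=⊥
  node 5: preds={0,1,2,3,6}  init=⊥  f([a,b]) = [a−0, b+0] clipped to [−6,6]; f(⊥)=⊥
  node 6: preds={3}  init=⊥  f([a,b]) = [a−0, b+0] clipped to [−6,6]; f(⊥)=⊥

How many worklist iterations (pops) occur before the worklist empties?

31

Iteration log — 31 steps:
  step 1. node 0  ⊔preds=[-1,4]  new=[0,5]  old=[3,5]  +wl: 
  step 2. node 1  ⊔preds=⊥  new=[0,4]  stable
  step 3. node 2  ⊔preds=[-1,4]  new=[-1,4]  old=⊥  +wl: 1
  step 4. node 3  ⊔preds=[-1,5]  new=[-1,5]  old=⊥  +wl: 0
  step 5. node 4  ⊔preds=⊥  new=[-1,1]  stable
  step 6. node 5  ⊔preds=[-1,5]  new=[-1,5]  old=⊥  +wl: 3
  step 7. node 6  ⊔preds=[-1,5]  new=[-1,5]  old=⊥  +wl: 5
  step 8. node 1  ⊔preds=[-1,5]  new=[-3,6]  old=[0,4]  +wl: 2
  step 9. node 0  ⊔preds=[-3,6]  new=[0,5]  stable
  step 10. node 3  ⊔preds=[-1,5]  new=[-1,5]  stable
  step 11. node 5  ⊔preds=[-3,6]  new=[-3,6]  old=[-1,5]  +wl: 3
  step 12. node 2  ⊔preds=[-3,6]  new=[-3,6]  old=[-1,4]  +wl: 1,5
  step 13. node 3  ⊔preds=[-3,6]  new=[-3,6]  old=[-1,5]  +wl: 0,6
  step 14. node 1  ⊔preds=[-3,6]  new=[-5,6]  old=[-3,6]  +wl: 2
  step 15. node 5  ⊔preds=[-5,6]  new=[-5,6]  old=[-3,6]  +wl: 3
  step 16. node 0  ⊔preds=[-5,6]  new=[0,5]  stable
  step 17. node 6  ⊔preds=[-3,6]  new=[-3,6]  old=[-1,5]  +wl: 1,5
  step 18. node 2  ⊔preds=[-5,6]  new=[-5,6]  old=[-3,6]  +wl: 
  step 19. node 3  ⊔preds=[-5,6]  new=[-5,6]  old=[-3,6]  +wl: 0,6
  step 20. node 1  ⊔preds=[-5,6]  new=[-6,6]  old=[-5,6]  +wl: 2
  step 21. node 5  ⊔preds=[-6,6]  new=[-6,6]  old=[-5,6]  +wl: 3
  step 22. node 0  ⊔preds=[-6,6]  new=[0,5]  stable
  step 23. node 6  ⊔preds=[-5,6]  new=[-5,6]  old=[-3,6]  +wl: 1,5
  step 24. node 2  ⊔preds=[-6,6]  new=[-6,6]  old=[-5,6]  +wl: 
  step 25. node 3  ⊔preds=[-6,6]  new=[-6,6]  old=[-5,6]  +wl: 0,6
  step 26. node 1  ⊔preds=[-6,6]  new=[-6,6]  stable
  step 27. node 5  ⊔preds=[-6,6]  new=[-6,6]  stable
  step 28. node 0  ⊔preds=[-6,6]  new=[0,5]  stable
  step 29. node 6  ⊔preds=[-6,6]  new=[-6,6]  old=[-5,6]  +wl: 1,5
  step 30. node 1  ⊔preds=[-6,6]  new=[-6,6]  stable
  step 31. node 5  ⊔preds=[-6,6]  new=[-6,6]  stable

Least fixpoint reached:
  node 0: [0,5]
  node 1: [-6,6]
  node 2: [-6,6]
  node 3: [-6,6]
  node 4: [-1,1]
  node 5: [-6,6]
  node 6: [-6,6]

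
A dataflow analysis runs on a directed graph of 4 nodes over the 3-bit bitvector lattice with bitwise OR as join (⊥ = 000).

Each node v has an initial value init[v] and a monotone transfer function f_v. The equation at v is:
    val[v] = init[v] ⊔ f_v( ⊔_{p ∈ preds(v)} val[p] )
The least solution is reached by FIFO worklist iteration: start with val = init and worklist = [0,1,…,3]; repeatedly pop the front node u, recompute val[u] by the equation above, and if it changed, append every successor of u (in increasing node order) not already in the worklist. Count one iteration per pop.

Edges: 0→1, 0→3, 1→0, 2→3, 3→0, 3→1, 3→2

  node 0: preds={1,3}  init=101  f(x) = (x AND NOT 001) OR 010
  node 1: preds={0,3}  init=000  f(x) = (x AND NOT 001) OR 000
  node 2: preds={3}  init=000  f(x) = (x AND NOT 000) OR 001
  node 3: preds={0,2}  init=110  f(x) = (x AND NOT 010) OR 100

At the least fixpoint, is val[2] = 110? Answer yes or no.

no

Worklist (7 pops):
  #1 pop 0: in=110 → 111 (was 101); enqueue []
  #2 pop 1: in=111 → 110 (was 000); enqueue [0]
  #3 pop 2: in=110 → 111 (was 000); enqueue []
  #4 pop 3: in=111 → 111 (was 110); enqueue [1,2]
  #5 pop 0: in=111 → 111 (no change)
  #6 pop 1: in=111 → 110 (no change)
  #7 pop 2: in=111 → 111 (no change)

Fixpoint:
  val[0] = 111
  val[1] = 110
  val[2] = 111
  val[3] = 111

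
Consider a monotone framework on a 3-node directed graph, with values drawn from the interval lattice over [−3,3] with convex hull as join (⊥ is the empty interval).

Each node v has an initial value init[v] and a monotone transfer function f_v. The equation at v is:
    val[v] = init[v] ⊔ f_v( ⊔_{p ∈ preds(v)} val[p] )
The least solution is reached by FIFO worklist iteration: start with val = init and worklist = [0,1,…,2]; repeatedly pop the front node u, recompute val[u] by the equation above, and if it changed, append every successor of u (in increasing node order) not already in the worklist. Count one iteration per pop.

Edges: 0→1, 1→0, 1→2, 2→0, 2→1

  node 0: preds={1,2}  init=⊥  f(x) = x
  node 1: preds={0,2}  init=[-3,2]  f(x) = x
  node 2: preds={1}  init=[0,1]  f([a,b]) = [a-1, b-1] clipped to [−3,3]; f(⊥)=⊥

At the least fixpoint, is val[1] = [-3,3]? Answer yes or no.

Trace (5 dequeues):
  [1] u=0 | in [-3,2] | out [-3,2] | prev ⊥ | push {}
  [2] u=1 | in [-3,2] | out [-3,2] | ==
  [3] u=2 | in [-3,2] | out [-3,1] | prev [0,1] | push {0,1}
  [4] u=0 | in [-3,2] | out [-3,2] | ==
  [5] u=1 | in [-3,2] | out [-3,2] | ==

Converged values:
  [0] [-3,2]
  [1] [-3,2]
  [2] [-3,1]

no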